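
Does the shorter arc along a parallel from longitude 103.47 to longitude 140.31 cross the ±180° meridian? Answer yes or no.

No

Signed shortest Δλ = ((140.31 − 103.47 + 180) mod 360) − 180 = 36.84°.
Going east by 36.84° from +103.47° reaches +140.31° without touching 180°.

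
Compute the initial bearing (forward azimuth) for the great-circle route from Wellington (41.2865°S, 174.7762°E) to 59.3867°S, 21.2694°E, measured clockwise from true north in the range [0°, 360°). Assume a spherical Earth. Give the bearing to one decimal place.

Δλ = 21.2694 − 174.7762 = -153.5068°.
θ = atan2( sin Δλ · cos φ₂ , cos φ₁ · sin φ₂ − sin φ₁ · cos φ₂ · cos Δλ )
  = atan2(-0.22717, -0.94741) = -166.516° → normalised to [0°, 360°): 193.484°.

193.5°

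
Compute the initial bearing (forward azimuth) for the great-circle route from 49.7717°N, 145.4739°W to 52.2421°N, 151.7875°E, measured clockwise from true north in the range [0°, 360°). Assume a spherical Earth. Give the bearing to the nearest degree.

299°

Δλ = 151.7875 − -145.4739 = 297.2614°; wrapped into (−180°, 180°]: -62.7386°.
θ = atan2( sin Δλ · cos φ₂ , cos φ₁ · sin φ₂ − sin φ₁ · cos φ₂ · cos Δλ )
  = atan2(-0.54431, 0.29646) = -61.425° → normalised to [0°, 360°): 298.575°.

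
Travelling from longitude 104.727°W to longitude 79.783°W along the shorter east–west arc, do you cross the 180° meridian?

No

Signed shortest Δλ = ((-79.783 − -104.727 + 180) mod 360) − 180 = 24.944°.
Going east by 24.944° from -104.727° reaches -79.783° without touching 180°.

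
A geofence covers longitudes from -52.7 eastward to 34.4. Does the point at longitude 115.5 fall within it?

No

Band width going east from -52.7° to +34.4°: ((34.4 − -52.7) mod 360) = 87.1°.
Offset of +115.5° east of the west edge: ((115.5 − -52.7) mod 360) = 168.2°.
168.2° > 87.1° ⇒ outside.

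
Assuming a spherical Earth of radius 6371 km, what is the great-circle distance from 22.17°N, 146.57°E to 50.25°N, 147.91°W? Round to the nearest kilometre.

6407 km

Δλ = -147.91 − 146.57 = -294.48°; wrapped into (−180°, 180°]: 65.52°.
Δφ = 50.25 − 22.17 = 28.08°.
a = sin²(Δφ/2) + cos φ₁ · cos φ₂ · sin²(Δλ/2) = 0.232247.
c = 2·atan2(√a, √(1−a)) = 1.00569 rad → d = 6371·c ≈ 6407.25 km.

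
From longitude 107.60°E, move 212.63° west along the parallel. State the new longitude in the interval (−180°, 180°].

105.03°W

Start at +107.60°; shift −212.63° → -105.03°.
-105.03° already lies in (−180°, 180°].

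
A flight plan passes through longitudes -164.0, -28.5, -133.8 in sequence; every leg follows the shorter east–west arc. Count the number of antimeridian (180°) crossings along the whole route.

0

Leg 1: -164.0° → -28.5°, shortest Δλ = 135.5° (east) — does not cross 180°.
Leg 2: -28.5° → -133.8°, shortest Δλ = -105.3° (west) — does not cross 180°.
Total crossings: 0.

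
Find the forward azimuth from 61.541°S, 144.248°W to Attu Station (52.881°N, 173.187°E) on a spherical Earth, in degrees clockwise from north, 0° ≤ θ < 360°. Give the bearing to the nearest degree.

332°

Δλ = 173.187 − -144.248 = 317.435°; wrapped into (−180°, 180°]: -42.565°.
θ = atan2( sin Δλ · cos φ₂ , cos φ₁ · sin φ₂ − sin φ₁ · cos φ₂ · cos Δλ )
  = atan2(-0.40820, 0.77073) = -27.907° → normalised to [0°, 360°): 332.093°.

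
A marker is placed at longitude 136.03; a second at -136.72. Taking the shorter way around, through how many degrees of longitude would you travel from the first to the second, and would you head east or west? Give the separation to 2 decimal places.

87.25° east

Raw difference: -136.72 − 136.03 = -272.75°.
Normalise into (−180°, 180°]: -272.75° + 360° = 87.25°.
Positive ⇒ the second point lies to the east; separation 87.25°.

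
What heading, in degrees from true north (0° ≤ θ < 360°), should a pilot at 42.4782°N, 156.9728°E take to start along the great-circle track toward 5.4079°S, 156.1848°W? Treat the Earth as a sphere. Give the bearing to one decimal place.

Δλ = -156.1848 − 156.9728 = -313.1576°; wrapped into (−180°, 180°]: 46.8424°.
θ = atan2( sin Δλ · cos φ₂ , cos φ₁ · sin φ₂ − sin φ₁ · cos φ₂ · cos Δλ )
  = atan2(0.72623, -0.52937) = 126.089° → normalised to [0°, 360°): 126.089°.

126.1°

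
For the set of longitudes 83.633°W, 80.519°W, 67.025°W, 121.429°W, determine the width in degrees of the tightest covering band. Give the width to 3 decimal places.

54.404°

Sort the longitudes: -121.429°, -83.633°, -80.519°, -67.025°.
Eastward gaps between consecutive values (wrapping around): 37.796°, 3.114°, 13.494°, 305.596°.
Largest gap = 305.596° ⇒ minimal covering band is its complement: 360° − 305.596° = 54.404°.
Band runs from -121.429° eastward to -67.025°.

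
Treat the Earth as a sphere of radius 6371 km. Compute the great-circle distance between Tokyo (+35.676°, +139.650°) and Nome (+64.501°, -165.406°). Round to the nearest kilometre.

4820 km

Δλ = -165.406 − 139.650 = -305.056°; wrapped into (−180°, 180°]: 54.944°.
Δφ = 64.501 − 35.676 = 28.825°.
a = sin²(Δφ/2) + cos φ₁ · cos φ₂ · sin²(Δλ/2) = 0.136373.
c = 2·atan2(√a, √(1−a)) = 0.75648 rad → d = 6371·c ≈ 4819.55 km.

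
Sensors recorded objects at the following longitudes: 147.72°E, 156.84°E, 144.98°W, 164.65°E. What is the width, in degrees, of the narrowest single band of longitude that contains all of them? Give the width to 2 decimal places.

67.30°

Sort the longitudes: -144.98°, +147.72°, +156.84°, +164.65°.
Eastward gaps between consecutive values (wrapping around): 292.70°, 9.12°, 7.81°, 50.37°.
Largest gap = 292.70° ⇒ minimal covering band is its complement: 360° − 292.70° = 67.30°.
Band runs from +147.72° eastward to -144.98°, crossing the antimeridian.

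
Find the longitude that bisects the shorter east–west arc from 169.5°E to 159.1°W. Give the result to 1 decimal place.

174.8°W

Signed shortest Δλ from +169.5° to -159.1° is +31.4°.
Midpoint longitude = +169.5° + (+31.4°)/2 = +169.5° + 15.7° = +185.2°.
Normalise into (−180°, 180°]: -174.8°.
(The naïve average (+169.5 + -159.1)/2 = 5.2° is on the wrong side of the globe.)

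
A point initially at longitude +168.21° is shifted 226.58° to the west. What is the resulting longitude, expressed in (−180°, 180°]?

Start at +168.21°; shift −226.58° → -58.37°.
-58.37° already lies in (−180°, 180°].

-58.37°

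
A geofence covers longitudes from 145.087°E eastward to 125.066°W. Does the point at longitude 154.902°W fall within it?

Band width going east from +145.087° to -125.066°: ((-125.066 − 145.087) mod 360) = 89.847°.
Offset of -154.902° east of the west edge: ((-154.902 − 145.087) mod 360) = 60.011°.
60.011° ≤ 89.847° ⇒ inside.

Yes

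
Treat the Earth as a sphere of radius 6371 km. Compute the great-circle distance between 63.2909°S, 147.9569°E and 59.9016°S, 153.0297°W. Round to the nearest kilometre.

3032 km

Δλ = -153.0297 − 147.9569 = -300.9866°; wrapped into (−180°, 180°]: 59.0134°.
Δφ = -59.9016 − -63.2909 = 3.3893°.
a = sin²(Δφ/2) + cos φ₁ · cos φ₂ · sin²(Δλ/2) = 0.055552.
c = 2·atan2(√a, √(1−a)) = 0.47587 rad → d = 6371·c ≈ 3031.75 km.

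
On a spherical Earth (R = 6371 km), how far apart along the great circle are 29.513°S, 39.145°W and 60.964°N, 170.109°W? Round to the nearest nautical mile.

8108 nmi

Δλ = -170.109 − -39.145 = -130.964°.
Δφ = 60.964 − -29.513 = 90.477°.
a = sin²(Δφ/2) + cos φ₁ · cos φ₂ · sin²(Δλ/2) = 0.853806.
c = 2·atan2(√a, √(1−a)) = 2.35691 rad → d = 6371·c ≈ 15015.87 km ≈ 8107.92 nmi.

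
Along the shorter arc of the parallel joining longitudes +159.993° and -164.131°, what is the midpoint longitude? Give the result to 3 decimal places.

Signed shortest Δλ from +159.993° to -164.131° is +35.876°.
Midpoint longitude = +159.993° + (+35.876°)/2 = +159.993° + 17.938° = +177.931°.
(The naïve average (+159.993 + -164.131)/2 = -2.069° is on the wrong side of the globe.)

+177.931°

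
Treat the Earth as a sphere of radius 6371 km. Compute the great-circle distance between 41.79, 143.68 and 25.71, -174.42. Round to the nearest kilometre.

4214 km

Δλ = -174.42 − 143.68 = -318.10°; wrapped into (−180°, 180°]: 41.90°.
Δφ = 25.71 − 41.79 = -16.08°.
a = sin²(Δφ/2) + cos φ₁ · cos φ₂ · sin²(Δλ/2) = 0.105445.
c = 2·atan2(√a, √(1−a)) = 0.66144 rad → d = 6371·c ≈ 4214.02 km.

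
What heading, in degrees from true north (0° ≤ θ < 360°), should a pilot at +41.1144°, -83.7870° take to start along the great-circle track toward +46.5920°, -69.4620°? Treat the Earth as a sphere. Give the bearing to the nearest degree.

57°

Δλ = -69.4620 − -83.7870 = 14.3250°.
θ = atan2( sin Δλ · cos φ₂ , cos φ₁ · sin φ₂ − sin φ₁ · cos φ₂ · cos Δλ )
  = atan2(0.17003, 0.10951) = 57.216° → normalised to [0°, 360°): 57.216°.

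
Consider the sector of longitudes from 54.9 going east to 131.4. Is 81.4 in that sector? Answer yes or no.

Band width going east from +54.9° to +131.4°: ((131.4 − 54.9) mod 360) = 76.5°.
Offset of +81.4° east of the west edge: ((81.4 − 54.9) mod 360) = 26.5°.
26.5° ≤ 76.5° ⇒ inside.

Yes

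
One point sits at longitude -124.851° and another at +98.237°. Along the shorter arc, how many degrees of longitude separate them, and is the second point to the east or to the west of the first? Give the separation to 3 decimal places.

136.912° west

Raw difference: 98.237 − -124.851 = 223.088°.
Normalise into (−180°, 180°]: 223.088° − 360° = -136.912°.
Negative ⇒ the second point lies to the west; separation 136.912°.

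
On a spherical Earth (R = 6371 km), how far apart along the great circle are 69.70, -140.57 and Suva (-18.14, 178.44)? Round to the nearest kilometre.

10282 km

Δλ = 178.44 − -140.57 = 319.01°; wrapped into (−180°, 180°]: -40.99°.
Δφ = -18.14 − 69.70 = -87.84°.
a = sin²(Δφ/2) + cos φ₁ · cos φ₂ · sin²(Δλ/2) = 0.521571.
c = 2·atan2(√a, √(1−a)) = 1.61395 rad → d = 6371·c ≈ 10282.49 km.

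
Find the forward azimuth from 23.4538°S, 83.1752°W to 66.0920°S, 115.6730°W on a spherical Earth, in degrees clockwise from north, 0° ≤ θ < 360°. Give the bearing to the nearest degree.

Δλ = -115.6730 − -83.1752 = -32.4978°.
θ = atan2( sin Δλ · cos φ₂ , cos φ₁ · sin φ₂ − sin φ₁ · cos φ₂ · cos Δλ )
  = atan2(-0.21774, -0.70262) = -162.782° → normalised to [0°, 360°): 197.218°.

197°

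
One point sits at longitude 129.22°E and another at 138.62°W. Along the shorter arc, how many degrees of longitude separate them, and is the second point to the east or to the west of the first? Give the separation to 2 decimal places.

92.16° east

Raw difference: -138.62 − 129.22 = -267.84°.
Normalise into (−180°, 180°]: -267.84° + 360° = 92.16°.
Positive ⇒ the second point lies to the east; separation 92.16°.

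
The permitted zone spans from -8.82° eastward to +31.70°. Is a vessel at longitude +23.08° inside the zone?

Yes

Band width going east from -8.82° to +31.70°: ((31.70 − -8.82) mod 360) = 40.52°.
Offset of +23.08° east of the west edge: ((23.08 − -8.82) mod 360) = 31.90°.
31.90° ≤ 40.52° ⇒ inside.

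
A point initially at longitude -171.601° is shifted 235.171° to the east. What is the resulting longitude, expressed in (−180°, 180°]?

Start at -171.601°; shift +235.171° → +63.570°.
+63.570° already lies in (−180°, 180°].

+63.570°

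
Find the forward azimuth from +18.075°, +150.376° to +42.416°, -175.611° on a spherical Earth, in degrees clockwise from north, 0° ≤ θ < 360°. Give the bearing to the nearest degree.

Δλ = -175.611 − 150.376 = -325.987°; wrapped into (−180°, 180°]: 34.013°.
θ = atan2( sin Δλ · cos φ₂ , cos φ₁ · sin φ₂ − sin φ₁ · cos φ₂ · cos Δλ )
  = atan2(0.41297, 0.45136) = 42.457° → normalised to [0°, 360°): 42.457°.

42°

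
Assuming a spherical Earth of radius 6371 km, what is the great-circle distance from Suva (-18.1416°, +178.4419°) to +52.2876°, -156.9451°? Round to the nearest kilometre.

Δλ = -156.9451 − 178.4419 = -335.3870°; wrapped into (−180°, 180°]: 24.6130°.
Δφ = 52.2876 − -18.1416 = 70.4292°.
a = sin²(Δφ/2) + cos φ₁ · cos φ₂ · sin²(Δλ/2) = 0.358922.
c = 2·atan2(√a, √(1−a)) = 1.28476 rad → d = 6371·c ≈ 8185.18 km.

8185 km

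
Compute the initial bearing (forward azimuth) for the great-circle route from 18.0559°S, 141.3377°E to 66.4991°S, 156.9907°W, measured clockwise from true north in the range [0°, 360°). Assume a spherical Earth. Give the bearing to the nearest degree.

Δλ = -156.9907 − 141.3377 = -298.3284°; wrapped into (−180°, 180°]: 61.6716°.
θ = atan2( sin Δλ · cos φ₂ , cos φ₁ · sin φ₂ − sin φ₁ · cos φ₂ · cos Δλ )
  = atan2(0.35101, -0.81324) = 156.654° → normalised to [0°, 360°): 156.654°.

157°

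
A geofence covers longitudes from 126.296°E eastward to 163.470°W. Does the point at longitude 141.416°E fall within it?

Yes

Band width going east from +126.296° to -163.470°: ((-163.470 − 126.296) mod 360) = 70.234°.
Offset of +141.416° east of the west edge: ((141.416 − 126.296) mod 360) = 15.120°.
15.120° ≤ 70.234° ⇒ inside.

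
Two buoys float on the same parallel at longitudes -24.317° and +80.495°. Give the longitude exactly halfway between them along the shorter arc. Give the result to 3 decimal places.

+28.089°

Signed shortest Δλ from -24.317° to +80.495° is +104.812°.
Midpoint longitude = -24.317° + (+104.812°)/2 = -24.317° + 52.406° = +28.089°.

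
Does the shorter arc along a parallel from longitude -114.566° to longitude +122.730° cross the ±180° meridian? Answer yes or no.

Naïve |122.730 − -114.566| = 237.296° > 180°, so the shorter arc goes the other way round — across 180°.
Signed shortest Δλ = ((122.730 − -114.566 + 180) mod 360) − 180 = -122.704°.
Going west by 122.704° from -114.566° passes through 180° before reaching +122.730°.

Yes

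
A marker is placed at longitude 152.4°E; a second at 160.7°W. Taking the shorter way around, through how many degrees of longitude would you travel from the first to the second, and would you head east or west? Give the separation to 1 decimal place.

Raw difference: -160.7 − 152.4 = -313.1°.
Normalise into (−180°, 180°]: -313.1° + 360° = 46.9°.
Positive ⇒ the second point lies to the east; separation 46.9°.

46.9° east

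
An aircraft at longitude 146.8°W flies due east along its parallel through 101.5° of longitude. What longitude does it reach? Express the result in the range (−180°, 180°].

45.3°W

Start at -146.8°; shift +101.5° → -45.3°.
-45.3° already lies in (−180°, 180°].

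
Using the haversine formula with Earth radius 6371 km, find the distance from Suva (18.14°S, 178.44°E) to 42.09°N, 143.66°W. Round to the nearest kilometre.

7745 km

Δλ = -143.66 − 178.44 = -322.10°; wrapped into (−180°, 180°]: 37.90°.
Δφ = 42.09 − -18.14 = 60.23°.
a = sin²(Δφ/2) + cos φ₁ · cos φ₂ · sin²(Δλ/2) = 0.326110.
c = 2·atan2(√a, √(1−a)) = 1.21559 rad → d = 6371·c ≈ 7744.55 km.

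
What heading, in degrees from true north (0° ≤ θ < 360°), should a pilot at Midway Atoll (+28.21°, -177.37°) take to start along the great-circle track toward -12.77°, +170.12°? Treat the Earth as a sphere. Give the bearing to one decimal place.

Δλ = 170.12 − -177.37 = 347.49°; wrapped into (−180°, 180°]: -12.51°.
θ = atan2( sin Δλ · cos φ₂ , cos φ₁ · sin φ₂ − sin φ₁ · cos φ₂ · cos Δλ )
  = atan2(-0.21125, -0.64485) = -161.861° → normalised to [0°, 360°): 198.139°.

198.1°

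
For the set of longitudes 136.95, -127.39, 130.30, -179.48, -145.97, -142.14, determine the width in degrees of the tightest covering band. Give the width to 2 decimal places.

102.31°

Sort the longitudes: -179.48°, -145.97°, -142.14°, -127.39°, +130.30°, +136.95°.
Eastward gaps between consecutive values (wrapping around): 33.51°, 3.83°, 14.75°, 257.69°, 6.65°, 43.57°.
Largest gap = 257.69° ⇒ minimal covering band is its complement: 360° − 257.69° = 102.31°.
Band runs from +130.30° eastward to -127.39°, crossing the antimeridian.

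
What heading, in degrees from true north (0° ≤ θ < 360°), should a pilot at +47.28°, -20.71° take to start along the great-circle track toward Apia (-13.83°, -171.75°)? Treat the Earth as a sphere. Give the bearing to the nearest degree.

Δλ = -171.75 − -20.71 = -151.04°.
θ = atan2( sin Δλ · cos φ₂ , cos φ₁ · sin φ₂ − sin φ₁ · cos φ₂ · cos Δλ )
  = atan2(-0.47016, 0.46201) = -45.501° → normalised to [0°, 360°): 314.499°.

314°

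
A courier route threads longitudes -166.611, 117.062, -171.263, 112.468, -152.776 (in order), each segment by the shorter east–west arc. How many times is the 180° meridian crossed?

Leg 1: -166.611° → +117.062°, shortest Δλ = -76.327° (west) — crosses 180°.
Leg 2: +117.062° → -171.263°, shortest Δλ = 71.675° (east) — crosses 180°.
Leg 3: -171.263° → +112.468°, shortest Δλ = -76.269° (west) — crosses 180°.
Leg 4: +112.468° → -152.776°, shortest Δλ = 94.756° (east) — crosses 180°.
Total crossings: 4.

4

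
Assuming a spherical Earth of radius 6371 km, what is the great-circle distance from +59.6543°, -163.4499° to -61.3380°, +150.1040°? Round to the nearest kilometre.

14030 km

Δλ = 150.1040 − -163.4499 = 313.5539°; wrapped into (−180°, 180°]: -46.4461°.
Δφ = -61.3380 − 59.6543 = -120.9923°.
a = sin²(Δφ/2) + cos φ₁ · cos φ₂ · sin²(Δλ/2) = 0.795138.
c = 2·atan2(√a, √(1−a)) = 2.20220 rad → d = 6371·c ≈ 14030.20 km.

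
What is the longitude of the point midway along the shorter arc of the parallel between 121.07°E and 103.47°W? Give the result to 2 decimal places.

171.20°W

Signed shortest Δλ from +121.07° to -103.47° is +135.46°.
Midpoint longitude = +121.07° + (+135.46°)/2 = +121.07° + 67.73° = +188.80°.
Normalise into (−180°, 180°]: -171.20°.
(The naïve average (+121.07 + -103.47)/2 = 8.8° is on the wrong side of the globe.)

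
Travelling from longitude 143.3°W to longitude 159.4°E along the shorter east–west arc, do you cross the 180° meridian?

Yes

Naïve |159.4 − -143.3| = 302.7° > 180°, so the shorter arc goes the other way round — across 180°.
Signed shortest Δλ = ((159.4 − -143.3 + 180) mod 360) − 180 = -57.3°.
Going west by 57.3° from -143.3° passes through 180° before reaching +159.4°.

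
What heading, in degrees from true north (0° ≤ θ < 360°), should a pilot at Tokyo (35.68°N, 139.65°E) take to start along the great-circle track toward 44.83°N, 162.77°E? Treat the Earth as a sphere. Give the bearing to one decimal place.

Δλ = 162.77 − 139.65 = 23.12°.
θ = atan2( sin Δλ · cos φ₂ , cos φ₁ · sin φ₂ − sin φ₁ · cos φ₂ · cos Δλ )
  = atan2(0.27847, 0.19224) = 55.381° → normalised to [0°, 360°): 55.381°.

55.4°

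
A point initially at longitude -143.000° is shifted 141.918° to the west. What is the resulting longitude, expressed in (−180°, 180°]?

+75.082°

Start at -143.000°; shift −141.918° → -284.918°.
-284.918° lies outside (−180°, 180°]; add 360° → +75.082°.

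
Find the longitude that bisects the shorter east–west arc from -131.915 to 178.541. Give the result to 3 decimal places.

Signed shortest Δλ from -131.915° to +178.541° is -49.544°.
Midpoint longitude = -131.915° + (-49.544°)/2 = -131.915° − 24.772° = -156.687°.
(The naïve average (-131.915 + +178.541)/2 = 23.313° is on the wrong side of the globe.)

-156.687°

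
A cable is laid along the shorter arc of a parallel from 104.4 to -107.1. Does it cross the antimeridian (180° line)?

Yes

Naïve |-107.1 − 104.4| = 211.5° > 180°, so the shorter arc goes the other way round — across 180°.
Signed shortest Δλ = ((-107.1 − 104.4 + 180) mod 360) − 180 = 148.5°.
Going east by 148.5° from +104.4° passes through 180° before reaching -107.1°.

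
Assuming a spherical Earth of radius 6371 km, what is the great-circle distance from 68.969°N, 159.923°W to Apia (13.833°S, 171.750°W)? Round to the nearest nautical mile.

4997 nmi

Δλ = -171.750 − -159.923 = -11.827°.
Δφ = -13.833 − 68.969 = -82.802°.
a = sin²(Δφ/2) + cos φ₁ · cos φ₂ · sin²(Δλ/2) = 0.441049.
c = 2·atan2(√a, √(1−a)) = 1.45262 rad → d = 6371·c ≈ 9254.64 km ≈ 4997.11 nmi.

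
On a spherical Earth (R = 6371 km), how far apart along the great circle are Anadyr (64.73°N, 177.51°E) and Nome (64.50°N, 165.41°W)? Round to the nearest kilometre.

812 km

Δλ = -165.41 − 177.51 = -342.92°; wrapped into (−180°, 180°]: 17.08°.
Δφ = 64.50 − 64.73 = -0.23°.
a = sin²(Δφ/2) + cos φ₁ · cos φ₂ · sin²(Δλ/2) = 0.004057.
c = 2·atan2(√a, √(1−a)) = 0.12747 rad → d = 6371·c ≈ 812.12 km.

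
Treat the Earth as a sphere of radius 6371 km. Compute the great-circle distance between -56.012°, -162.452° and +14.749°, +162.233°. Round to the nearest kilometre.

8529 km

Δλ = 162.233 − -162.452 = 324.685°; wrapped into (−180°, 180°]: -35.315°.
Δφ = 14.749 − -56.012 = 70.761°.
a = sin²(Δφ/2) + cos φ₁ · cos φ₂ · sin²(Δλ/2) = 0.384984.
c = 2·atan2(√a, √(1−a)) = 1.33869 rad → d = 6371·c ≈ 8528.77 km.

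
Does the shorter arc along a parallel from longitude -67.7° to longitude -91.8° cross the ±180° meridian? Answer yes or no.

Signed shortest Δλ = ((-91.8 − -67.7 + 180) mod 360) − 180 = -24.1°.
Going west by 24.1° from -67.7° reaches -91.8° without touching 180°.

No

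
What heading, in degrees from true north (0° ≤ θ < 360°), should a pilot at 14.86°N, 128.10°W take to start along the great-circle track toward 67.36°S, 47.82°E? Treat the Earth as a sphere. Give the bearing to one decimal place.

178.0°

Δλ = 47.82 − -128.10 = 175.92°.
θ = atan2( sin Δλ · cos φ₂ , cos φ₁ · sin φ₂ − sin φ₁ · cos φ₂ · cos Δλ )
  = atan2(0.02739, -0.79360) = 178.023° → normalised to [0°, 360°): 178.023°.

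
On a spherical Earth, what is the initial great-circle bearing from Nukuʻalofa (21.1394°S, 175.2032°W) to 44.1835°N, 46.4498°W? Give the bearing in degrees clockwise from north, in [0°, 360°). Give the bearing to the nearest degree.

49°

Δλ = -46.4498 − -175.2032 = 128.7534°.
θ = atan2( sin Δλ · cos φ₂ , cos φ₁ · sin φ₂ − sin φ₁ · cos φ₂ · cos Δλ )
  = atan2(0.55924, 0.48817) = 48.882° → normalised to [0°, 360°): 48.882°.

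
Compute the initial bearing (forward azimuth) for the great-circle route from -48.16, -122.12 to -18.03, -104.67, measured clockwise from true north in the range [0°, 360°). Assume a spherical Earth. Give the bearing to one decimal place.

Δλ = -104.67 − -122.12 = 17.45°.
θ = atan2( sin Δλ · cos φ₂ , cos φ₁ · sin φ₂ − sin φ₁ · cos φ₂ · cos Δλ )
  = atan2(0.28515, 0.46936) = 31.280° → normalised to [0°, 360°): 31.280°.

31.3°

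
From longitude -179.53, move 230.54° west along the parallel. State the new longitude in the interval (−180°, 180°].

-50.07°

Start at -179.53°; shift −230.54° → -410.07°.
-410.07° lies outside (−180°, 180°]; add 360° → -50.07°.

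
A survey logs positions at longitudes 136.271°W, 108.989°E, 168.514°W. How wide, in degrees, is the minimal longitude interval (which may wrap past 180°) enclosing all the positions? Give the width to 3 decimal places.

Sort the longitudes: -168.514°, -136.271°, +108.989°.
Eastward gaps between consecutive values (wrapping around): 32.243°, 245.260°, 82.497°.
Largest gap = 245.260° ⇒ minimal covering band is its complement: 360° − 245.260° = 114.740°.
Band runs from +108.989° eastward to -136.271°, crossing the antimeridian.

114.740°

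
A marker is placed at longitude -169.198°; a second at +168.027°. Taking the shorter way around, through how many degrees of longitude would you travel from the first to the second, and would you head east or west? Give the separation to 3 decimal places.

Raw difference: 168.027 − -169.198 = 337.225°.
Normalise into (−180°, 180°]: 337.225° − 360° = -22.775°.
Negative ⇒ the second point lies to the west; separation 22.775°.

22.775° west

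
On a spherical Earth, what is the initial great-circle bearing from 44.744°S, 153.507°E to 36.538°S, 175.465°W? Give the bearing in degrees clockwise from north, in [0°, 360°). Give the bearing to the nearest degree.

Δλ = -175.465 − 153.507 = -328.972°; wrapped into (−180°, 180°]: 31.028°.
θ = atan2( sin Δλ · cos φ₂ , cos φ₁ · sin φ₂ − sin φ₁ · cos φ₂ · cos Δλ )
  = atan2(0.41415, 0.06181) = 81.512° → normalised to [0°, 360°): 81.512°.

82°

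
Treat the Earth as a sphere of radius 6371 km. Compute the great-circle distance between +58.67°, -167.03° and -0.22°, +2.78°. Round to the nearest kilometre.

13455 km

Δλ = 2.78 − -167.03 = 169.81°.
Δφ = -0.22 − 58.67 = -58.89°.
a = sin²(Δφ/2) + cos φ₁ · cos φ₂ · sin²(Δλ/2) = 0.757520.
c = 2·atan2(√a, √(1−a)) = 2.11185 rad → d = 6371·c ≈ 13454.61 km.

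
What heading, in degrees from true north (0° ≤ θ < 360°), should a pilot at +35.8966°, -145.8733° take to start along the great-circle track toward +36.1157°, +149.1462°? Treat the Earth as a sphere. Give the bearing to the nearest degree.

291°

Δλ = 149.1462 − -145.8733 = 295.0195°; wrapped into (−180°, 180°]: -64.9805°.
θ = atan2( sin Δλ · cos φ₂ , cos φ₁ · sin φ₂ − sin φ₁ · cos φ₂ · cos Δλ )
  = atan2(-0.73202, 0.27715) = -69.263° → normalised to [0°, 360°): 290.737°.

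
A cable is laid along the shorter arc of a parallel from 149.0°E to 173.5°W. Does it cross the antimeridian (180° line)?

Yes

Naïve |-173.5 − 149.0| = 322.5° > 180°, so the shorter arc goes the other way round — across 180°.
Signed shortest Δλ = ((-173.5 − 149.0 + 180) mod 360) − 180 = 37.5°.
Going east by 37.5° from +149.0° passes through 180° before reaching -173.5°.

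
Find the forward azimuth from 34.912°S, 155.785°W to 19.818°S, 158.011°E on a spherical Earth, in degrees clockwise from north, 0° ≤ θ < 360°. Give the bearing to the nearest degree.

Δλ = 158.011 − -155.785 = 313.796°; wrapped into (−180°, 180°]: -46.204°.
θ = atan2( sin Δλ · cos φ₂ , cos φ₁ · sin φ₂ − sin φ₁ · cos φ₂ · cos Δλ )
  = atan2(-0.67906, 0.09462) = -82.068° → normalised to [0°, 360°): 277.932°.

278°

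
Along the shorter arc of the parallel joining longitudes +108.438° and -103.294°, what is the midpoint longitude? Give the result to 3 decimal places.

Signed shortest Δλ from +108.438° to -103.294° is +148.268°.
Midpoint longitude = +108.438° + (+148.268°)/2 = +108.438° + 74.134° = +182.572°.
Normalise into (−180°, 180°]: -177.428°.
(The naïve average (+108.438 + -103.294)/2 = 2.572° is on the wrong side of the globe.)

-177.428°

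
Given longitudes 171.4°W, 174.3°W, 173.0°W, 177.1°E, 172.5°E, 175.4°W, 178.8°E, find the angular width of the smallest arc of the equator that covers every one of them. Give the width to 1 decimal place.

Sort the longitudes: -175.4°, -174.3°, -173.0°, -171.4°, +172.5°, +177.1°, +178.8°.
Eastward gaps between consecutive values (wrapping around): 1.1°, 1.3°, 1.6°, 343.9°, 4.6°, 1.7°, 5.8°.
Largest gap = 343.9° ⇒ minimal covering band is its complement: 360° − 343.9° = 16.1°.
Band runs from +172.5° eastward to -171.4°, crossing the antimeridian.

16.1°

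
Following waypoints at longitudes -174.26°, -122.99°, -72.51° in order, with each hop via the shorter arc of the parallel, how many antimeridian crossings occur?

0

Leg 1: -174.26° → -122.99°, shortest Δλ = 51.27° (east) — does not cross 180°.
Leg 2: -122.99° → -72.51°, shortest Δλ = 50.48° (east) — does not cross 180°.
Total crossings: 0.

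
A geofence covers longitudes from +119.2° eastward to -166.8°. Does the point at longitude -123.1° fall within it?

No

Band width going east from +119.2° to -166.8°: ((-166.8 − 119.2) mod 360) = 74.0°.
Offset of -123.1° east of the west edge: ((-123.1 − 119.2) mod 360) = 117.7°.
117.7° > 74.0° ⇒ outside.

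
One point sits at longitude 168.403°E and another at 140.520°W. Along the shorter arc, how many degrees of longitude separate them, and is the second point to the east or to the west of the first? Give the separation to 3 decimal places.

Raw difference: -140.520 − 168.403 = -308.923°.
Normalise into (−180°, 180°]: -308.923° + 360° = 51.077°.
Positive ⇒ the second point lies to the east; separation 51.077°.

51.077° east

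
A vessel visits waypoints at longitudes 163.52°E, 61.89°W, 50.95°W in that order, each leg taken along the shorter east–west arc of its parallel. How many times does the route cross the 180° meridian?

Leg 1: +163.52° → -61.89°, shortest Δλ = 134.59° (east) — crosses 180°.
Leg 2: -61.89° → -50.95°, shortest Δλ = 10.94° (east) — does not cross 180°.
Total crossings: 1.

1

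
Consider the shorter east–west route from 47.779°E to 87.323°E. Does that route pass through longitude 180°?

Signed shortest Δλ = ((87.323 − 47.779 + 180) mod 360) − 180 = 39.544°.
Going east by 39.544° from +47.779° reaches +87.323° without touching 180°.

No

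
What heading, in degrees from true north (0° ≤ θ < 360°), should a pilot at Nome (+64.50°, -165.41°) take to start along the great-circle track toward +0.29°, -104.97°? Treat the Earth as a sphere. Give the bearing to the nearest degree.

Δλ = -104.97 − -165.41 = 60.44°.
θ = atan2( sin Δλ · cos φ₂ , cos φ₁ · sin φ₂ − sin φ₁ · cos φ₂ · cos Δλ )
  = atan2(0.86983, -0.44309) = 116.994° → normalised to [0°, 360°): 116.994°.

117°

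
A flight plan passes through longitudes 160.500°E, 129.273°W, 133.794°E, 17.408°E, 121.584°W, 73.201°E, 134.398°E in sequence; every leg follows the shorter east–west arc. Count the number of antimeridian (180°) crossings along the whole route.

Leg 1: +160.500° → -129.273°, shortest Δλ = 70.227° (east) — crosses 180°.
Leg 2: -129.273° → +133.794°, shortest Δλ = -96.933° (west) — crosses 180°.
Leg 3: +133.794° → +17.408°, shortest Δλ = -116.386° (west) — does not cross 180°.
Leg 4: +17.408° → -121.584°, shortest Δλ = -138.992° (west) — does not cross 180°.
Leg 5: -121.584° → +73.201°, shortest Δλ = -165.215° (west) — crosses 180°.
Leg 6: +73.201° → +134.398°, shortest Δλ = 61.197° (east) — does not cross 180°.
Total crossings: 3.

3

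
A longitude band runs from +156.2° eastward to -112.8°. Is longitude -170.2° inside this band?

Band width going east from +156.2° to -112.8°: ((-112.8 − 156.2) mod 360) = 91.0°.
Offset of -170.2° east of the west edge: ((-170.2 − 156.2) mod 360) = 33.6°.
33.6° ≤ 91.0° ⇒ inside.

Yes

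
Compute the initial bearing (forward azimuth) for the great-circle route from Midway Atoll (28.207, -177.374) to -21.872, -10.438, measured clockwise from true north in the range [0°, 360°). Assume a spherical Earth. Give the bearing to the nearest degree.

65°

Δλ = -10.438 − -177.374 = 166.936°.
θ = atan2( sin Δλ · cos φ₂ , cos φ₁ · sin φ₂ − sin φ₁ · cos φ₂ · cos Δλ )
  = atan2(0.20977, 0.09899) = 64.738° → normalised to [0°, 360°): 64.738°.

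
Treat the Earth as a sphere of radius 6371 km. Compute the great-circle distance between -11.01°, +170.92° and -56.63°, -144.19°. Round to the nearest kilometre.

Δλ = -144.19 − 170.92 = -315.11°; wrapped into (−180°, 180°]: 44.89°.
Δφ = -56.63 − -11.01 = -45.62°.
a = sin²(Δφ/2) + cos φ₁ · cos φ₂ · sin²(Δλ/2) = 0.228996.
c = 2·atan2(√a, √(1−a)) = 0.99797 rad → d = 6371·c ≈ 6358.08 km.

6358 km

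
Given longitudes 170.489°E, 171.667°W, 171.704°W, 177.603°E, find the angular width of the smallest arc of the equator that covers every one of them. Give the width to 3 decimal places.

17.844°

Sort the longitudes: -171.704°, -171.667°, +170.489°, +177.603°.
Eastward gaps between consecutive values (wrapping around): 0.037°, 342.156°, 7.114°, 10.693°.
Largest gap = 342.156° ⇒ minimal covering band is its complement: 360° − 342.156° = 17.844°.
Band runs from +170.489° eastward to -171.667°, crossing the antimeridian.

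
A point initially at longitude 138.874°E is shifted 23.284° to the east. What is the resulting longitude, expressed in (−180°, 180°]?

162.158°E

Start at +138.874°; shift +23.284° → +162.158°.
+162.158° already lies in (−180°, 180°].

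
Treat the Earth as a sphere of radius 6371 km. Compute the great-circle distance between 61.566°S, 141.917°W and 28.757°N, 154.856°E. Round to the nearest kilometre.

11519 km

Δλ = 154.856 − -141.917 = 296.773°; wrapped into (−180°, 180°]: -63.227°.
Δφ = 28.757 − -61.566 = 90.323°.
a = sin²(Δφ/2) + cos φ₁ · cos φ₂ · sin²(Δλ/2) = 0.617514.
c = 2·atan2(√a, √(1−a)) = 1.80804 rad → d = 6371·c ≈ 11519.05 km.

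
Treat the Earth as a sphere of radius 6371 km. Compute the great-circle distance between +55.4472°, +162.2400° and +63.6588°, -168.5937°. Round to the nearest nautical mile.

1002 nmi

Δλ = -168.5937 − 162.2400 = -330.8337°; wrapped into (−180°, 180°]: 29.1663°.
Δφ = 63.6588 − 55.4472 = 8.2116°.
a = sin²(Δφ/2) + cos φ₁ · cos φ₂ · sin²(Δλ/2) = 0.021080.
c = 2·atan2(√a, √(1−a)) = 0.29141 rad → d = 6371·c ≈ 1856.59 km ≈ 1002.48 nmi.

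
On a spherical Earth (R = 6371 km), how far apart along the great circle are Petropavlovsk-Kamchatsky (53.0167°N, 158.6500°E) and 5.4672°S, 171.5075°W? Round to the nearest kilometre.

7081 km

Δλ = -171.5075 − 158.6500 = -330.1575°; wrapped into (−180°, 180°]: 29.8425°.
Δφ = -5.4672 − 53.0167 = -58.4839°.
a = sin²(Δφ/2) + cos φ₁ · cos φ₂ · sin²(Δλ/2) = 0.278335.
c = 2·atan2(√a, √(1−a)) = 1.11149 rad → d = 6371·c ≈ 7081.28 km.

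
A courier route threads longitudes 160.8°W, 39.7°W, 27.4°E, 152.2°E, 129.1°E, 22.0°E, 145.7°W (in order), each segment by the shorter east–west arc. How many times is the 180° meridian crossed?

0

Leg 1: -160.8° → -39.7°, shortest Δλ = 121.1° (east) — does not cross 180°.
Leg 2: -39.7° → +27.4°, shortest Δλ = 67.1° (east) — does not cross 180°.
Leg 3: +27.4° → +152.2°, shortest Δλ = 124.8° (east) — does not cross 180°.
Leg 4: +152.2° → +129.1°, shortest Δλ = -23.1° (west) — does not cross 180°.
Leg 5: +129.1° → +22.0°, shortest Δλ = -107.1° (west) — does not cross 180°.
Leg 6: +22.0° → -145.7°, shortest Δλ = -167.7° (west) — does not cross 180°.
Total crossings: 0.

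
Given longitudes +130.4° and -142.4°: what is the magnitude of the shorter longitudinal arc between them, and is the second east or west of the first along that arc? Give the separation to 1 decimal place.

Raw difference: -142.4 − 130.4 = -272.8°.
Normalise into (−180°, 180°]: -272.8° + 360° = 87.2°.
Positive ⇒ the second point lies to the east; separation 87.2°.

87.2° east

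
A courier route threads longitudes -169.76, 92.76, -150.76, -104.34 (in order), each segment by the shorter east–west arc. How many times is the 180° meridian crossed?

2

Leg 1: -169.76° → +92.76°, shortest Δλ = -97.48° (west) — crosses 180°.
Leg 2: +92.76° → -150.76°, shortest Δλ = 116.48° (east) — crosses 180°.
Leg 3: -150.76° → -104.34°, shortest Δλ = 46.42° (east) — does not cross 180°.
Total crossings: 2.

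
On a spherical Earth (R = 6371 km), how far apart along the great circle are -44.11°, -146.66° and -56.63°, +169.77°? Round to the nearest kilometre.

3318 km

Δλ = 169.77 − -146.66 = 316.43°; wrapped into (−180°, 180°]: -43.57°.
Δφ = -56.63 − -44.11 = -12.52°.
a = sin²(Δφ/2) + cos φ₁ · cos φ₂ · sin²(Δλ/2) = 0.066285.
c = 2·atan2(√a, √(1−a)) = 0.52078 rad → d = 6371·c ≈ 3317.92 km.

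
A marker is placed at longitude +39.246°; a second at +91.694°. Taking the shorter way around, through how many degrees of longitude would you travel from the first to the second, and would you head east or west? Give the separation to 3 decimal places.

52.448° east

Raw difference: 91.694 − 39.246 = 52.448°.
Normalise into (−180°, 180°]: 52.448° stays 52.448°.
Positive ⇒ the second point lies to the east; separation 52.448°.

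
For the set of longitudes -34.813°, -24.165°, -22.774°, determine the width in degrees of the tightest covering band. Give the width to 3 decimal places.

Sort the longitudes: -34.813°, -24.165°, -22.774°.
Eastward gaps between consecutive values (wrapping around): 10.648°, 1.391°, 347.961°.
Largest gap = 347.961° ⇒ minimal covering band is its complement: 360° − 347.961° = 12.039°.
Band runs from -34.813° eastward to -22.774°.

12.039°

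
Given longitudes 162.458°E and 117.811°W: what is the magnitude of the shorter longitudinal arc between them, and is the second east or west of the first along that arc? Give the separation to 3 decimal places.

Raw difference: -117.811 − 162.458 = -280.269°.
Normalise into (−180°, 180°]: -280.269° + 360° = 79.731°.
Positive ⇒ the second point lies to the east; separation 79.731°.

79.731° east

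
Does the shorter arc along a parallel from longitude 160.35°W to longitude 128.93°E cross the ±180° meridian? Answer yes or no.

Yes

Naïve |128.93 − -160.35| = 289.28° > 180°, so the shorter arc goes the other way round — across 180°.
Signed shortest Δλ = ((128.93 − -160.35 + 180) mod 360) − 180 = -70.72°.
Going west by 70.72° from -160.35° passes through 180° before reaching +128.93°.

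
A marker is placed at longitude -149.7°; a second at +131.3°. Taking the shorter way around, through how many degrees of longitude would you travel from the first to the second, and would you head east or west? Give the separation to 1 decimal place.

79.0° west

Raw difference: 131.3 − -149.7 = 281.0°.
Normalise into (−180°, 180°]: 281.0° − 360° = -79.0°.
Negative ⇒ the second point lies to the west; separation 79.0°.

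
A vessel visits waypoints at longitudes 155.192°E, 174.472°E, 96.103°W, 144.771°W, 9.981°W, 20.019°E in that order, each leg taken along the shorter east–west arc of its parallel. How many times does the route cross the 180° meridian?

1

Leg 1: +155.192° → +174.472°, shortest Δλ = 19.28° (east) — does not cross 180°.
Leg 2: +174.472° → -96.103°, shortest Δλ = 89.425° (east) — crosses 180°.
Leg 3: -96.103° → -144.771°, shortest Δλ = -48.668° (west) — does not cross 180°.
Leg 4: -144.771° → -9.981°, shortest Δλ = 134.79° (east) — does not cross 180°.
Leg 5: -9.981° → +20.019°, shortest Δλ = 30.0° (east) — does not cross 180°.
Total crossings: 1.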